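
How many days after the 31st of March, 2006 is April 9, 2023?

Mar 31, 2006 → Mar 31, 2007: 365 days.
Mar 31, 2007 → Mar 31, 2008: 366 days (Feb 29, 2008 is in that span).
Mar 31, 2008 → Mar 31, 2009: 365 days.
Mar 31, 2009 → Mar 31, 2010: 365 days.
Mar 31, 2010 → Mar 31, 2011: 365 days.
Mar 31, 2011 → Mar 31, 2012: 366 days (Feb 29, 2012 is in that span).
Mar 31, 2012 → Mar 31, 2013: 365 days.
Mar 31, 2013 → Mar 31, 2014: 365 days.
Mar 31, 2014 → Mar 31, 2015: 365 days.
Mar 31, 2015 → Mar 31, 2016: 366 days (Feb 29, 2016 is in that span).
Mar 31, 2016 → Mar 31, 2017: 365 days.
Mar 31, 2017 → Mar 31, 2018: 365 days.
Mar 31, 2018 → Mar 31, 2019: 365 days.
Mar 31, 2019 → Mar 31, 2020: 366 days (Feb 29, 2020 is in that span).
Mar 31, 2020 → Mar 31, 2021: 365 days.
Mar 31, 2021 → Mar 31, 2022: 365 days.
Mar 31, 2022 → Apr 30, 2022: 30 days (March has 31).
Apr 30, 2022 → May 30, 2022: 30 days (April has 30).
May 30, 2022 → Jun 30, 2022: 31 days (May has 31).
Jun 30, 2022 → Jul 30, 2022: 30 days (June has 30).
Jul 30, 2022 → Aug 30, 2022: 31 days (July has 31).
Aug 30, 2022 → Sep 30, 2022: 31 days (August has 31).
Sep 30, 2022 → Oct 30, 2022: 30 days (September has 30).
Oct 30, 2022 → Nov 30, 2022: 31 days (October has 31).
Nov 30, 2022 → Dec 30, 2022: 30 days (November has 30).
Dec 30, 2022 → Jan 30, 2023: 31 days (December has 31).
Jan 30, 2023 → Feb 28, 2023: 29 days (January has 31).
Feb 28, 2023 → Mar 28, 2023: 28 days (February has 28).
Mar 28, 2023 → Apr 9, 2023: 12 days.
Total: 6218 days.

6218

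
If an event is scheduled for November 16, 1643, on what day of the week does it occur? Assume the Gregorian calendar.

Doomsday rule: the anchor day for the 1600s is Tuesday. For year 43: 43÷12 = 3 r 7, and 7÷4 = 1, so 3+7+1 = 11.
Tuesday + 11 ≡ Saturday — that's 1643's doomsday.
In November the doomsday date is Nov 7.
Nov 16 is 9 days after Nov 7; 9 mod 7 = 2, so Saturday + 2 = Monday.

Monday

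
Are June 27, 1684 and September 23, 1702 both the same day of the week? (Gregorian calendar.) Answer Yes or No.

No

From Jun 27, 1684 to Sep 23, 1702 is 6661 days.
6661 mod 7 = 4, so they are different weekdays.
(Jun 27, 1684 is a Tuesday; Sep 23, 1702 is a Saturday.)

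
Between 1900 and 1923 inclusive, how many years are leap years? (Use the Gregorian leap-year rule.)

Multiples of 4 in [1900,1923]: 6.
Of those, multiples of 100: 1 (not leap unless ÷400).
Multiples of 400: 0.
Leap years = 6 − 1 + 0 = 5.

5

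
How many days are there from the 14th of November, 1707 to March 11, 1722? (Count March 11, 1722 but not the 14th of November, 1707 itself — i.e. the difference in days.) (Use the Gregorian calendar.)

5231

Nov 14, 1707 → Nov 14, 1708: 366 days (Feb 29, 1708 is in that span).
Nov 14, 1708 → Nov 14, 1709: 365 days.
Nov 14, 1709 → Nov 14, 1710: 365 days.
Nov 14, 1710 → Nov 14, 1711: 365 days.
Nov 14, 1711 → Nov 14, 1712: 366 days (Feb 29, 1712 is in that span).
Nov 14, 1712 → Nov 14, 1713: 365 days.
Nov 14, 1713 → Nov 14, 1714: 365 days.
Nov 14, 1714 → Nov 14, 1715: 365 days.
Nov 14, 1715 → Nov 14, 1716: 366 days (Feb 29, 1716 is in that span).
Nov 14, 1716 → Nov 14, 1717: 365 days.
Nov 14, 1717 → Nov 14, 1718: 365 days.
Nov 14, 1718 → Nov 14, 1719: 365 days.
Nov 14, 1719 → Nov 14, 1720: 366 days (Feb 29, 1720 is in that span).
Nov 14, 1720 → Nov 14, 1721: 365 days.
Nov 14, 1721 → Dec 14, 1721: 30 days (November has 30).
Dec 14, 1721 → Jan 14, 1722: 31 days (December has 31).
Jan 14, 1722 → Feb 14, 1722: 31 days (January has 31).
Feb 14, 1722 → Mar 11, 1722: 25 days.
Total: 5231 days.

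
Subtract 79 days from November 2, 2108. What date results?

−2 → Oct 31, 2108 (end of Oct, 31 days; 77 left).
−31 → Sep 30, 2108 (end of Sep, 30 days; 46 left).
−30 → Aug 31, 2108 (end of Aug, 31 days; 16 left).
−16 → Aug 15, 2108.

August 15, 2108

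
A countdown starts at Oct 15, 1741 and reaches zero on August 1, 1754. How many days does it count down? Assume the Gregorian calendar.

Oct 15, 1741 → Oct 15, 1742: 365 days.
Oct 15, 1742 → Oct 15, 1743: 365 days.
Oct 15, 1743 → Oct 15, 1744: 366 days (Feb 29, 1744 is in that span).
Oct 15, 1744 → Oct 15, 1745: 365 days.
Oct 15, 1745 → Oct 15, 1746: 365 days.
Oct 15, 1746 → Oct 15, 1747: 365 days.
Oct 15, 1747 → Oct 15, 1748: 366 days (Feb 29, 1748 is in that span).
Oct 15, 1748 → Oct 15, 1749: 365 days.
Oct 15, 1749 → Oct 15, 1750: 365 days.
Oct 15, 1750 → Oct 15, 1751: 365 days.
Oct 15, 1751 → Oct 15, 1752: 366 days (Feb 29, 1752 is in that span).
Oct 15, 1752 → Oct 15, 1753: 365 days.
Oct 15, 1753 → Nov 15, 1753: 31 days (October has 31).
Nov 15, 1753 → Dec 15, 1753: 30 days (November has 30).
Dec 15, 1753 → Jan 15, 1754: 31 days (December has 31).
Jan 15, 1754 → Feb 15, 1754: 31 days (January has 31).
Feb 15, 1754 → Mar 15, 1754: 28 days (February has 28).
Mar 15, 1754 → Apr 15, 1754: 31 days (March has 31).
Apr 15, 1754 → May 15, 1754: 30 days (April has 30).
May 15, 1754 → Jun 15, 1754: 31 days (May has 31).
Jun 15, 1754 → Jul 15, 1754: 30 days (June has 30).
Jul 15, 1754 → Aug 1, 1754: 17 days.
Total: 4673 days.

4673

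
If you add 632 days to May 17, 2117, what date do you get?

February 8, 2119

+365 (one year) → May 17, 2118 (267 left).
May has 31 days: +15 → Jun 1, 2118 (252 left).
Jun has 30 days: +30 → Jul 1, 2118 (222 left).
Jul has 31 days: +31 → Aug 1, 2118 (191 left).
Aug has 31 days: +31 → Sep 1, 2118 (160 left).
Sep has 30 days: +30 → Oct 1, 2118 (130 left).
Oct has 31 days: +31 → Nov 1, 2118 (99 left).
Nov has 30 days: +30 → Dec 1, 2118 (69 left).
Dec has 31 days: +31 → Jan 1, 2119 (38 left).
Jan has 31 days: +31 → Feb 1, 2119 (7 left).
+7 → Feb 8, 2119.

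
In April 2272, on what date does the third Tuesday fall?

April 16, 2272

April 1, 2272 is a Monday.
The first Tuesday is therefore April 2 (1 days later).
The third Tuesday is 2 + 2×7 = April 16.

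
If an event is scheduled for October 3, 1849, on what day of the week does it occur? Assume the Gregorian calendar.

Doomsday rule: the anchor day for the 1800s is Friday. For year 49: 49÷12 = 4 r 1, and 1÷4 = 0, so 4+1+0 = 5.
Friday + 5 ≡ Wednesday — that's 1849's doomsday.
In October the doomsday date is Oct 10.
Oct 3 is 7 days before Oct 10; 7 mod 7 = 0, so Wednesday − 0 = Wednesday.

Wednesday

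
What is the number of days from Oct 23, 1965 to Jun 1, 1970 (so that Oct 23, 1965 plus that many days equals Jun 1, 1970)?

Oct 23, 1965 → Oct 23, 1966: 365 days.
Oct 23, 1966 → Oct 23, 1967: 365 days.
Oct 23, 1967 → Oct 23, 1968: 366 days (Feb 29, 1968 is in that span).
Oct 23, 1968 → Oct 23, 1969: 365 days.
Oct 23, 1969 → Nov 23, 1969: 31 days (October has 31).
Nov 23, 1969 → Dec 23, 1969: 30 days (November has 30).
Dec 23, 1969 → Jan 23, 1970: 31 days (December has 31).
Jan 23, 1970 → Feb 23, 1970: 31 days (January has 31).
Feb 23, 1970 → Mar 23, 1970: 28 days (February has 28).
Mar 23, 1970 → Apr 23, 1970: 31 days (March has 31).
Apr 23, 1970 → May 23, 1970: 30 days (April has 30).
May 23, 1970 → Jun 1, 1970: 9 days.
Total: 1682 days.

1682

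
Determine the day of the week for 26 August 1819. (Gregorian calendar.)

Doomsday rule: the anchor day for the 1800s is Friday. For year 19: 19÷12 = 1 r 7, and 7÷4 = 1, so 1+7+1 = 9.
Friday + 9 ≡ Sunday — that's 1819's doomsday.
In August the doomsday date is Aug 8.
Aug 26 is 18 days after Aug 8; 18 mod 7 = 4, so Sunday + 4 = Thursday.

Thursday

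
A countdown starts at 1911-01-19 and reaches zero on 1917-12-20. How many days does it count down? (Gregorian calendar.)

Jan 19, 1911 → Jan 19, 1912: 365 days.
Jan 19, 1912 → Jan 19, 1913: 366 days (Feb 29, 1912 is in that span).
Jan 19, 1913 → Jan 19, 1914: 365 days.
Jan 19, 1914 → Jan 19, 1915: 365 days.
Jan 19, 1915 → Jan 19, 1916: 365 days.
Jan 19, 1916 → Jan 19, 1917: 366 days (Feb 29, 1916 is in that span).
Jan 19, 1917 → Feb 19, 1917: 31 days (January has 31).
Feb 19, 1917 → Mar 19, 1917: 28 days (February has 28).
Mar 19, 1917 → Apr 19, 1917: 31 days (March has 31).
Apr 19, 1917 → May 19, 1917: 30 days (April has 30).
May 19, 1917 → Jun 19, 1917: 31 days (May has 31).
Jun 19, 1917 → Jul 19, 1917: 30 days (June has 30).
Jul 19, 1917 → Aug 19, 1917: 31 days (July has 31).
Aug 19, 1917 → Sep 19, 1917: 31 days (August has 31).
Sep 19, 1917 → Oct 19, 1917: 30 days (September has 30).
Oct 19, 1917 → Nov 19, 1917: 31 days (October has 31).
Nov 19, 1917 → Dec 19, 1917: 30 days (November has 30).
Dec 19, 1917 → Dec 20, 1917: 1 days.
Total: 2527 days.

2527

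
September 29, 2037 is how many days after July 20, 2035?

Jul 20, 2035 → Jul 20, 2036: 366 days (Feb 29, 2036 is in that span).
Jul 20, 2036 → Jul 20, 2037: 365 days.
Jul 20, 2037 → Aug 20, 2037: 31 days (July has 31).
Aug 20, 2037 → Sep 20, 2037: 31 days (August has 31).
Sep 20, 2037 → Sep 29, 2037: 9 days.
Total: 802 days.

802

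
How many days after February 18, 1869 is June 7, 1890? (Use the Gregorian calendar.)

7779

Feb 18, 1869 → Feb 18, 1870: 365 days.
Feb 18, 1870 → Feb 18, 1871: 365 days.
Feb 18, 1871 → Feb 18, 1872: 365 days.
Feb 18, 1872 → Feb 18, 1873: 366 days (Feb 29, 1872 is in that span).
Feb 18, 1873 → Feb 18, 1874: 365 days.
Feb 18, 1874 → Feb 18, 1875: 365 days.
Feb 18, 1875 → Feb 18, 1876: 365 days.
Feb 18, 1876 → Feb 18, 1877: 366 days (Feb 29, 1876 is in that span).
Feb 18, 1877 → Feb 18, 1878: 365 days.
Feb 18, 1878 → Feb 18, 1879: 365 days.
Feb 18, 1879 → Feb 18, 1880: 365 days.
Feb 18, 1880 → Feb 18, 1881: 366 days (Feb 29, 1880 is in that span).
Feb 18, 1881 → Feb 18, 1882: 365 days.
Feb 18, 1882 → Feb 18, 1883: 365 days.
Feb 18, 1883 → Feb 18, 1884: 365 days.
Feb 18, 1884 → Feb 18, 1885: 366 days (Feb 29, 1884 is in that span).
Feb 18, 1885 → Feb 18, 1886: 365 days.
Feb 18, 1886 → Feb 18, 1887: 365 days.
Feb 18, 1887 → Feb 18, 1888: 365 days.
Feb 18, 1888 → Feb 18, 1889: 366 days (Feb 29, 1888 is in that span).
Feb 18, 1889 → Feb 18, 1890: 365 days.
Feb 18, 1890 → Mar 18, 1890: 28 days (February has 28).
Mar 18, 1890 → Apr 18, 1890: 31 days (March has 31).
Apr 18, 1890 → May 18, 1890: 30 days (April has 30).
May 18, 1890 → Jun 7, 1890: 20 days.
Total: 7779 days.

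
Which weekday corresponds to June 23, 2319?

Monday

Doomsday rule: the anchor day for the 2300s is Wednesday. For year 19: 19÷12 = 1 r 7, and 7÷4 = 1, so 1+7+1 = 9.
Wednesday + 9 ≡ Friday — that's 2319's doomsday.
In June the doomsday date is Jun 6.
Jun 23 is 17 days after Jun 6; 17 mod 7 = 3, so Friday + 3 = Monday.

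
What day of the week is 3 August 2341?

Doomsday rule: the anchor day for the 2300s is Wednesday. For year 41: 41÷12 = 3 r 5, and 5÷4 = 1, so 3+5+1 = 9.
Wednesday + 9 ≡ Friday — that's 2341's doomsday.
In August the doomsday date is Aug 8.
Aug 3 is 5 days before Aug 8; 5 mod 7 = 5, so Friday − 5 = Sunday.

Sunday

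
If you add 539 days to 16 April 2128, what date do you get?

+365 (one year) → Apr 16, 2129 (174 left).
Apr has 30 days: +15 → May 1, 2129 (159 left).
May has 31 days: +31 → Jun 1, 2129 (128 left).
Jun has 30 days: +30 → Jul 1, 2129 (98 left).
Jul has 31 days: +31 → Aug 1, 2129 (67 left).
Aug has 31 days: +31 → Sep 1, 2129 (36 left).
Sep has 30 days: +30 → Oct 1, 2129 (6 left).
+6 → Oct 7, 2129.

October 7, 2129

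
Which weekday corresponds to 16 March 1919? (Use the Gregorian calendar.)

January 1, 1919 is a Wednesday.
Jan 1, 1919 → Feb 1, 1919: 31 days (January has 31).
Feb 1, 1919 → Mar 1, 1919: 28 days (February has 28).
Mar 1, 1919 → Mar 16, 1919: 15 days.
Total: 74 days.
74 mod 7 = 4, so Wednesday + 4 = Sunday.

Sunday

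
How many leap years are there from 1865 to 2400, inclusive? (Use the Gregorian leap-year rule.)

130

Multiples of 4 in [1865,2400]: 134.
Of those, multiples of 100: 6 (not leap unless ÷400).
Multiples of 400: 2.
Leap years = 134 − 6 + 2 = 130.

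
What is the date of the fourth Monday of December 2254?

December 25, 2254

December 1, 2254 is a Friday.
The first Monday is therefore December 4 (3 days later).
The fourth Monday is 4 + 3×7 = December 25.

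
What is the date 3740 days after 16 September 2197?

December 14, 2207

+365 (one year) → Sep 16, 2198 (3375 left).
+365 (one year) → Sep 16, 2199 (3010 left).
+365 (one year) → Sep 16, 2200 (2645 left).
+365 (one year) → Sep 16, 2201 (2280 left).
+365 (one year) → Sep 16, 2202 (1915 left).
+365 (one year) → Sep 16, 2203 (1550 left).
+366 (one year; includes Feb 29, 2204) → Sep 16, 2204 (1184 left).
+365 (one year) → Sep 16, 2205 (819 left).
+365 (one year) → Sep 16, 2206 (454 left).
+365 (one year) → Sep 16, 2207 (89 left).
Sep has 30 days: +15 → Oct 1, 2207 (74 left).
Oct has 31 days: +31 → Nov 1, 2207 (43 left).
Nov has 30 days: +30 → Dec 1, 2207 (13 left).
+13 → Dec 14, 2207.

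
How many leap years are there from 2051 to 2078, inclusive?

7

Multiples of 4 in [2051,2078]: 7.
Of those, multiples of 100: 0 (not leap unless ÷400).
Multiples of 400: 0.
Leap years = 7 − 0 + 0 = 7.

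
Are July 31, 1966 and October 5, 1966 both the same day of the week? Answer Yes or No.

No

From Jul 31, 1966 to Oct 5, 1966 is 66 days.
66 mod 7 = 3, so they are different weekdays.
(Jul 31, 1966 is a Sunday; Oct 5, 1966 is a Wednesday.)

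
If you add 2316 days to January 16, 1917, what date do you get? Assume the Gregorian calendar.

May 21, 1923

+365 (one year) → Jan 16, 1918 (1951 left).
+365 (one year) → Jan 16, 1919 (1586 left).
+365 (one year) → Jan 16, 1920 (1221 left).
+366 (one year; includes Feb 29, 1920) → Jan 16, 1921 (855 left).
+365 (one year) → Jan 16, 1922 (490 left).
+365 (one year) → Jan 16, 1923 (125 left).
Jan has 31 days: +16 → Feb 1, 1923 (109 left).
Feb has 28 days: +28 → Mar 1, 1923 (81 left).
Mar has 31 days: +31 → Apr 1, 1923 (50 left).
Apr has 30 days: +30 → May 1, 1923 (20 left).
+20 → May 21, 1923.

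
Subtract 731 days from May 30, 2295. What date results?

−365 (one year) → May 30, 2294 (366 left).
−30 → Apr 30, 2294 (end of Apr, 30 days; 336 left).
−30 → Mar 31, 2294 (end of Mar, 31 days; 306 left).
−31 → Feb 28, 2294 (end of Feb, 28 days; 275 left).
−28 → Jan 31, 2294 (end of Jan, 31 days; 247 left).
−31 → Dec 31, 2293 (end of Dec, 31 days; 216 left).
−31 → Nov 30, 2293 (end of Nov, 30 days; 185 left).
−30 → Oct 31, 2293 (end of Oct, 31 days; 155 left).
−31 → Sep 30, 2293 (end of Sep, 30 days; 124 left).
−30 → Aug 31, 2293 (end of Aug, 31 days; 94 left).
−31 → Jul 31, 2293 (end of Jul, 31 days; 63 left).
−31 → Jun 30, 2293 (end of Jun, 30 days; 32 left).
−30 → May 31, 2293 (end of May, 31 days; 2 left).
−2 → May 29, 2293.

May 29, 2293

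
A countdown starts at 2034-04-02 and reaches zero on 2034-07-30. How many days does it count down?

Apr 2, 2034 → May 2, 2034: 30 days (April has 30).
May 2, 2034 → Jun 2, 2034: 31 days (May has 31).
Jun 2, 2034 → Jul 2, 2034: 30 days (June has 30).
Jul 2, 2034 → Jul 30, 2034: 28 days.
Total: 119 days.

119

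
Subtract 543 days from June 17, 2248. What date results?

December 22, 2246

−366 (one year; includes Feb 29, 2248) → Jun 17, 2247 (177 left).
−17 → May 31, 2247 (end of May, 31 days; 160 left).
−31 → Apr 30, 2247 (end of Apr, 30 days; 129 left).
−30 → Mar 31, 2247 (end of Mar, 31 days; 99 left).
−31 → Feb 28, 2247 (end of Feb, 28 days; 68 left).
−28 → Jan 31, 2247 (end of Jan, 31 days; 40 left).
−31 → Dec 31, 2246 (end of Dec, 31 days; 9 left).
−9 → Dec 22, 2246.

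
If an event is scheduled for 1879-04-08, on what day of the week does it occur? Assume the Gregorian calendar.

Doomsday rule: the anchor day for the 1800s is Friday. For year 79: 79÷12 = 6 r 7, and 7÷4 = 1, so 6+7+1 = 14.
Friday + 14 ≡ Friday — that's 1879's doomsday.
In April the doomsday date is Apr 4.
Apr 8 is 4 days after Apr 4; 4 mod 7 = 4, so Friday + 4 = Tuesday.

Tuesday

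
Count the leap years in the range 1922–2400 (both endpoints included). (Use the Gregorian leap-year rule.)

117

Multiples of 4 in [1922,2400]: 120.
Of those, multiples of 100: 5 (not leap unless ÷400).
Multiples of 400: 2.
Leap years = 120 − 5 + 2 = 117.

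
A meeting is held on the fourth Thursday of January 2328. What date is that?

January 26, 2328

January 1, 2328 is a Sunday.
The first Thursday is therefore January 5 (4 days later).
The fourth Thursday is 5 + 3×7 = January 26.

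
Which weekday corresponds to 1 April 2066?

Doomsday rule: the anchor day for the 2000s is Tuesday. For year 66: 66÷12 = 5 r 6, and 6÷4 = 1, so 5+6+1 = 12.
Tuesday + 12 ≡ Sunday — that's 2066's doomsday.
In April the doomsday date is Apr 4.
Apr 1 is 3 days before Apr 4; 3 mod 7 = 3, so Sunday − 3 = Thursday.

Thursday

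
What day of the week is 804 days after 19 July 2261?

Thursday

First find the weekday of Jul 19, 2261. Doomsday rule: the anchor day for the 2200s is Friday. For year 61: 61÷12 = 5 r 1, and 1÷4 = 0, so 5+1+0 = 6.
Friday + 6 ≡ Thursday — that's 2261's doomsday.
In July the doomsday date is Jul 11.
Jul 19 is 8 days after Jul 11; 8 mod 7 = 1, so Thursday + 1 = Friday.
804 mod 7 = 6, so 804 days after a Friday is Friday + 6 = Thursday.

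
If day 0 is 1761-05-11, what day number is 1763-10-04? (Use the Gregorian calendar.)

May 11, 1761 → May 11, 1762: 365 days.
May 11, 1762 → May 11, 1763: 365 days.
May 11, 1763 → Jun 11, 1763: 31 days (May has 31).
Jun 11, 1763 → Jul 11, 1763: 30 days (June has 30).
Jul 11, 1763 → Aug 11, 1763: 31 days (July has 31).
Aug 11, 1763 → Sep 11, 1763: 31 days (August has 31).
Sep 11, 1763 → Oct 4, 1763: 23 days.
Total: 876 days.

876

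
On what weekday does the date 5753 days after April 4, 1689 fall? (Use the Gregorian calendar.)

Sunday

Apr 4, 1689 is a Monday.
5753 mod 7 = 6, so 5753 days after a Monday is Monday + 6 = Sunday.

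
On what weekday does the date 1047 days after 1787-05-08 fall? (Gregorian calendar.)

Saturday

First find the weekday of May 8, 1787. Doomsday rule: the anchor day for the 1700s is Sunday. For year 87: 87÷12 = 7 r 3, and 3÷4 = 0, so 7+3+0 = 10.
Sunday + 10 ≡ Wednesday — that's 1787's doomsday.
In May the doomsday date is May 9.
May 8 is 1 day before May 9; 1 mod 7 = 1, so Wednesday − 1 = Tuesday.
1047 mod 7 = 4, so 1047 days after a Tuesday is Tuesday + 4 = Saturday.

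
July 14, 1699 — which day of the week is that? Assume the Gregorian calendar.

Tuesday

Doomsday rule: the anchor day for the 1600s is Tuesday. For year 99: 99÷12 = 8 r 3, and 3÷4 = 0, so 8+3+0 = 11.
Tuesday + 11 ≡ Saturday — that's 1699's doomsday.
In July the doomsday date is Jul 11.
Jul 14 is 3 days after Jul 11; 3 mod 7 = 3, so Saturday + 3 = Tuesday.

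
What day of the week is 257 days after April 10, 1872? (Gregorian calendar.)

First find the weekday of Apr 10, 1872. Doomsday rule: the anchor day for the 1800s is Friday. For year 72: 72÷12 = 6 r 0, and 0÷4 = 0, so 6+0+0 = 6.
Friday + 6 ≡ Thursday — that's 1872's doomsday.
In April the doomsday date is Apr 4.
Apr 10 is 6 days after Apr 4; 6 mod 7 = 6, so Thursday + 6 = Wednesday.
257 mod 7 = 5, so 257 days after a Wednesday is Wednesday + 5 = Monday.

Monday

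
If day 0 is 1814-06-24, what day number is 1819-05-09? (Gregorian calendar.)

Jun 24, 1814 → Jun 24, 1815: 365 days.
Jun 24, 1815 → Jun 24, 1816: 366 days (Feb 29, 1816 is in that span).
Jun 24, 1816 → Jun 24, 1817: 365 days.
Jun 24, 1817 → Jun 24, 1818: 365 days.
Jun 24, 1818 → Jul 24, 1818: 30 days (June has 30).
Jul 24, 1818 → Aug 24, 1818: 31 days (July has 31).
Aug 24, 1818 → Sep 24, 1818: 31 days (August has 31).
Sep 24, 1818 → Oct 24, 1818: 30 days (September has 30).
Oct 24, 1818 → Nov 24, 1818: 31 days (October has 31).
Nov 24, 1818 → Dec 24, 1818: 30 days (November has 30).
Dec 24, 1818 → Jan 24, 1819: 31 days (December has 31).
Jan 24, 1819 → Feb 24, 1819: 31 days (January has 31).
Feb 24, 1819 → Mar 24, 1819: 28 days (February has 28).
Mar 24, 1819 → Apr 24, 1819: 31 days (March has 31).
Apr 24, 1819 → May 9, 1819: 15 days.
Total: 1780 days.

1780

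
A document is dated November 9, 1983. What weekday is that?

Wednesday

Doomsday rule: the anchor day for the 1900s is Wednesday. For year 83: 83÷12 = 6 r 11, and 11÷4 = 2, so 6+11+2 = 19.
Wednesday + 19 ≡ Monday — that's 1983's doomsday.
In November the doomsday date is Nov 7.
Nov 9 is 2 days after Nov 7; 2 mod 7 = 2, so Monday + 2 = Wednesday.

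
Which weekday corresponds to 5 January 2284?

Doomsday rule: the anchor day for the 2200s is Friday. For year 84: 84÷12 = 7 r 0, and 0÷4 = 0, so 7+0+0 = 7.
Friday + 7 ≡ Friday — that's 2284's doomsday.
In January the doomsday date is Jan 4 (2284 is a leap year (divisible by 4)).
Jan 5 is 1 day after Jan 4; 1 mod 7 = 1, so Friday + 1 = Saturday.

Saturday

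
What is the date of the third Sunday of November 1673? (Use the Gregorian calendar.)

November 1, 1673 is a Wednesday.
The first Sunday is therefore November 5 (4 days later).
The third Sunday is 5 + 2×7 = November 19.

November 19, 1673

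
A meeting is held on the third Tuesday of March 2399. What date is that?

March 16, 2399

March 1, 2399 is a Monday.
The first Tuesday is therefore March 2 (1 days later).
The third Tuesday is 2 + 2×7 = March 16.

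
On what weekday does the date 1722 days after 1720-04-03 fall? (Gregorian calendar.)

Apr 3, 1720 is a Wednesday.
1722 mod 7 = 0, so 1722 days after a Wednesday is Wednesday + 0 = Wednesday.

Wednesday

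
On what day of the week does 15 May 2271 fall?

Monday

Doomsday rule: the anchor day for the 2200s is Friday. For year 71: 71÷12 = 5 r 11, and 11÷4 = 2, so 5+11+2 = 18.
Friday + 18 ≡ Tuesday — that's 2271's doomsday.
In May the doomsday date is May 9.
May 15 is 6 days after May 9; 6 mod 7 = 6, so Tuesday + 6 = Monday.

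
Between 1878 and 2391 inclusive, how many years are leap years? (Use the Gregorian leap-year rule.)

Multiples of 4 in [1878,2391]: 128.
Of those, multiples of 100: 5 (not leap unless ÷400).
Multiples of 400: 1.
Leap years = 128 − 5 + 1 = 124.

124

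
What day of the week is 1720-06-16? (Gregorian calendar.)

Doomsday rule: the anchor day for the 1700s is Sunday. For year 20: 20÷12 = 1 r 8, and 8÷4 = 2, so 1+8+2 = 11.
Sunday + 11 ≡ Thursday — that's 1720's doomsday.
In June the doomsday date is Jun 6.
Jun 16 is 10 days after Jun 6; 10 mod 7 = 3, so Thursday + 3 = Sunday.

Sunday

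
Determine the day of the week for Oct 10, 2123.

Doomsday rule: the anchor day for the 2100s is Sunday. For year 23: 23÷12 = 1 r 11, and 11÷4 = 2, so 1+11+2 = 14.
Sunday + 14 ≡ Sunday — that's 2123's doomsday.
In October the doomsday date is Oct 10.
Oct 10 is the doomsday itself: Sunday.

Sunday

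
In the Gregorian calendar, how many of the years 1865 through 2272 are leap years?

99

Multiples of 4 in [1865,2272]: 102.
Of those, multiples of 100: 4 (not leap unless ÷400).
Multiples of 400: 1.
Leap years = 102 − 4 + 1 = 99.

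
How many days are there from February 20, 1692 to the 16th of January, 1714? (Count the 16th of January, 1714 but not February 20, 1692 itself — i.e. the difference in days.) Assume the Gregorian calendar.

8000

Feb 20, 1692 → Feb 20, 1693: 366 days (Feb 29, 1692 is in that span).
Feb 20, 1693 → Feb 20, 1694: 365 days.
Feb 20, 1694 → Feb 20, 1695: 365 days.
Feb 20, 1695 → Feb 20, 1696: 365 days.
Feb 20, 1696 → Feb 20, 1697: 366 days (Feb 29, 1696 is in that span).
Feb 20, 1697 → Feb 20, 1698: 365 days.
Feb 20, 1698 → Feb 20, 1699: 365 days.
Feb 20, 1699 → Feb 20, 1700: 365 days.
Feb 20, 1700 → Feb 20, 1701: 365 days.
Feb 20, 1701 → Feb 20, 1702: 365 days.
Feb 20, 1702 → Feb 20, 1703: 365 days.
Feb 20, 1703 → Feb 20, 1704: 365 days.
Feb 20, 1704 → Feb 20, 1705: 366 days (Feb 29, 1704 is in that span).
Feb 20, 1705 → Feb 20, 1706: 365 days.
Feb 20, 1706 → Feb 20, 1707: 365 days.
Feb 20, 1707 → Feb 20, 1708: 365 days.
Feb 20, 1708 → Feb 20, 1709: 366 days (Feb 29, 1708 is in that span).
Feb 20, 1709 → Feb 20, 1710: 365 days.
Feb 20, 1710 → Feb 20, 1711: 365 days.
Feb 20, 1711 → Feb 20, 1712: 365 days.
Feb 20, 1712 → Feb 20, 1713: 366 days (Feb 29, 1712 is in that span).
Feb 20, 1713 → Mar 20, 1713: 28 days (February has 28).
Mar 20, 1713 → Apr 20, 1713: 31 days (March has 31).
Apr 20, 1713 → May 20, 1713: 30 days (April has 30).
May 20, 1713 → Jun 20, 1713: 31 days (May has 31).
Jun 20, 1713 → Jul 20, 1713: 30 days (June has 30).
Jul 20, 1713 → Aug 20, 1713: 31 days (July has 31).
Aug 20, 1713 → Sep 20, 1713: 31 days (August has 31).
Sep 20, 1713 → Oct 20, 1713: 30 days (September has 30).
Oct 20, 1713 → Nov 20, 1713: 31 days (October has 31).
Nov 20, 1713 → Dec 20, 1713: 30 days (November has 30).
Dec 20, 1713 → Jan 16, 1714: 27 days.
Total: 8000 days.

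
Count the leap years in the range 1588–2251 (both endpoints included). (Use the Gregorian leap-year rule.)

161

Multiples of 4 in [1588,2251]: 166.
Of those, multiples of 100: 7 (not leap unless ÷400).
Multiples of 400: 2.
Leap years = 166 − 7 + 2 = 161.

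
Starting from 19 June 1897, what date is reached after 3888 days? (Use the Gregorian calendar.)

+365 (one year) → Jun 19, 1898 (3523 left).
+365 (one year) → Jun 19, 1899 (3158 left).
+365 (one year) → Jun 19, 1900 (2793 left).
+365 (one year) → Jun 19, 1901 (2428 left).
+365 (one year) → Jun 19, 1902 (2063 left).
+365 (one year) → Jun 19, 1903 (1698 left).
+366 (one year; includes Feb 29, 1904) → Jun 19, 1904 (1332 left).
+365 (one year) → Jun 19, 1905 (967 left).
+365 (one year) → Jun 19, 1906 (602 left).
+365 (one year) → Jun 19, 1907 (237 left).
Jun has 30 days: +12 → Jul 1, 1907 (225 left).
Jul has 31 days: +31 → Aug 1, 1907 (194 left).
Aug has 31 days: +31 → Sep 1, 1907 (163 left).
Sep has 30 days: +30 → Oct 1, 1907 (133 left).
Oct has 31 days: +31 → Nov 1, 1907 (102 left).
Nov has 30 days: +30 → Dec 1, 1907 (72 left).
Dec has 31 days: +31 → Jan 1, 1908 (41 left).
Jan has 31 days: +31 → Feb 1, 1908 (10 left).
+10 → Feb 11, 1908.

February 11, 1908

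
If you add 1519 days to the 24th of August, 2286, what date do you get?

+365 (one year) → Aug 24, 2287 (1154 left).
+366 (one year; includes Feb 29, 2288) → Aug 24, 2288 (788 left).
+365 (one year) → Aug 24, 2289 (423 left).
+365 (one year) → Aug 24, 2290 (58 left).
Aug has 31 days: +8 → Sep 1, 2290 (50 left).
Sep has 30 days: +30 → Oct 1, 2290 (20 left).
+20 → Oct 21, 2290.

October 21, 2290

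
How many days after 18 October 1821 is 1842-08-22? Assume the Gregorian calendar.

7613

Oct 18, 1821 → Oct 18, 1822: 365 days.
Oct 18, 1822 → Oct 18, 1823: 365 days.
Oct 18, 1823 → Oct 18, 1824: 366 days (Feb 29, 1824 is in that span).
Oct 18, 1824 → Oct 18, 1825: 365 days.
Oct 18, 1825 → Oct 18, 1826: 365 days.
Oct 18, 1826 → Oct 18, 1827: 365 days.
Oct 18, 1827 → Oct 18, 1828: 366 days (Feb 29, 1828 is in that span).
Oct 18, 1828 → Oct 18, 1829: 365 days.
Oct 18, 1829 → Oct 18, 1830: 365 days.
Oct 18, 1830 → Oct 18, 1831: 365 days.
Oct 18, 1831 → Oct 18, 1832: 366 days (Feb 29, 1832 is in that span).
Oct 18, 1832 → Oct 18, 1833: 365 days.
Oct 18, 1833 → Oct 18, 1834: 365 days.
Oct 18, 1834 → Oct 18, 1835: 365 days.
Oct 18, 1835 → Oct 18, 1836: 366 days (Feb 29, 1836 is in that span).
Oct 18, 1836 → Oct 18, 1837: 365 days.
Oct 18, 1837 → Oct 18, 1838: 365 days.
Oct 18, 1838 → Oct 18, 1839: 365 days.
Oct 18, 1839 → Oct 18, 1840: 366 days (Feb 29, 1840 is in that span).
Oct 18, 1840 → Oct 18, 1841: 365 days.
Oct 18, 1841 → Nov 18, 1841: 31 days (October has 31).
Nov 18, 1841 → Dec 18, 1841: 30 days (November has 30).
Dec 18, 1841 → Jan 18, 1842: 31 days (December has 31).
Jan 18, 1842 → Feb 18, 1842: 31 days (January has 31).
Feb 18, 1842 → Mar 18, 1842: 28 days (February has 28).
Mar 18, 1842 → Apr 18, 1842: 31 days (March has 31).
Apr 18, 1842 → May 18, 1842: 30 days (April has 30).
May 18, 1842 → Jun 18, 1842: 31 days (May has 31).
Jun 18, 1842 → Jul 18, 1842: 30 days (June has 30).
Jul 18, 1842 → Aug 18, 1842: 31 days (July has 31).
Aug 18, 1842 → Aug 22, 1842: 4 days.
Total: 7613 days.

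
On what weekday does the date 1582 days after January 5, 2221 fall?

First find the weekday of Jan 5, 2221. Doomsday rule: the anchor day for the 2200s is Friday. For year 21: 21÷12 = 1 r 9, and 9÷4 = 2, so 1+9+2 = 12.
Friday + 12 ≡ Wednesday — that's 2221's doomsday.
In January the doomsday date is Jan 3 (2221 is not a leap year).
Jan 5 is 2 days after Jan 3; 2 mod 7 = 2, so Wednesday + 2 = Friday.
1582 mod 7 = 0, so 1582 days after a Friday is Friday + 0 = Friday.

Friday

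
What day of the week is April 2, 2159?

Doomsday rule: the anchor day for the 2100s is Sunday. For year 59: 59÷12 = 4 r 11, and 11÷4 = 2, so 4+11+2 = 17.
Sunday + 17 ≡ Wednesday — that's 2159's doomsday.
In April the doomsday date is Apr 4.
Apr 2 is 2 days before Apr 4; 2 mod 7 = 2, so Wednesday − 2 = Monday.

Monday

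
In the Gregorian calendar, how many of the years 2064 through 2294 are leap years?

Multiples of 4 in [2064,2294]: 58.
Of those, multiples of 100: 2 (not leap unless ÷400).
Multiples of 400: 0.
Leap years = 58 − 2 + 0 = 56.

56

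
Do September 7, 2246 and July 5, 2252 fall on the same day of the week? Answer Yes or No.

From Sep 7, 2246 to Jul 5, 2252 is 2128 days.
2128 mod 7 = 0, so they are the same weekday.
(Sep 7, 2246 is a Monday; Jul 5, 2252 is a Monday.)

Yes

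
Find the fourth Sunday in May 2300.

May 27, 2300

May 1, 2300 is a Tuesday.
The first Sunday is therefore May 6 (5 days later).
The fourth Sunday is 6 + 3×7 = May 27.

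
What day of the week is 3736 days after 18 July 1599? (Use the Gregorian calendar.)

Jul 18, 1599 is a Sunday.
3736 mod 7 = 5, so 3736 days after a Sunday is Sunday + 5 = Friday.

Friday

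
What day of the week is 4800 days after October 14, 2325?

Monday

First find the weekday of Oct 14, 2325. Doomsday rule: the anchor day for the 2300s is Wednesday. For year 25: 25÷12 = 2 r 1, and 1÷4 = 0, so 2+1+0 = 3.
Wednesday + 3 ≡ Saturday — that's 2325's doomsday.
In October the doomsday date is Oct 10.
Oct 14 is 4 days after Oct 10; 4 mod 7 = 4, so Saturday + 4 = Wednesday.
4800 mod 7 = 5, so 4800 days after a Wednesday is Wednesday + 5 = Monday.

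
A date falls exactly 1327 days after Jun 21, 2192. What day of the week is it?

Jun 21, 2192 is a Thursday.
1327 mod 7 = 4, so 1327 days after a Thursday is Thursday + 4 = Monday.

Monday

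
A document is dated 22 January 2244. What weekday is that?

Doomsday rule: the anchor day for the 2200s is Friday. For year 44: 44÷12 = 3 r 8, and 8÷4 = 2, so 3+8+2 = 13.
Friday + 13 ≡ Thursday — that's 2244's doomsday.
In January the doomsday date is Jan 4 (2244 is a leap year (divisible by 4)).
Jan 22 is 18 days after Jan 4; 18 mod 7 = 4, so Thursday + 4 = Monday.

Monday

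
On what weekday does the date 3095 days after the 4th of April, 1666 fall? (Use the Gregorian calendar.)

Apr 4, 1666 is a Sunday.
3095 mod 7 = 1, so 3095 days after a Sunday is Sunday + 1 = Monday.

Monday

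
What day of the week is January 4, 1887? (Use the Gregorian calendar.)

Doomsday rule: the anchor day for the 1800s is Friday. For year 87: 87÷12 = 7 r 3, and 3÷4 = 0, so 7+3+0 = 10.
Friday + 10 ≡ Monday — that's 1887's doomsday.
In January the doomsday date is Jan 3 (1887 is not a leap year).
Jan 4 is 1 day after Jan 3; 1 mod 7 = 1, so Monday + 1 = Tuesday.

Tuesday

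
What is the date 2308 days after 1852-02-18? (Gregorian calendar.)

+366 (one year; includes Feb 29, 1852) → Feb 18, 1853 (1942 left).
+365 (one year) → Feb 18, 1854 (1577 left).
+365 (one year) → Feb 18, 1855 (1212 left).
+365 (one year) → Feb 18, 1856 (847 left).
+366 (one year; includes Feb 29, 1856) → Feb 18, 1857 (481 left).
+365 (one year) → Feb 18, 1858 (116 left).
Feb has 28 days: +11 → Mar 1, 1858 (105 left).
Mar has 31 days: +31 → Apr 1, 1858 (74 left).
Apr has 30 days: +30 → May 1, 1858 (44 left).
May has 31 days: +31 → Jun 1, 1858 (13 left).
+13 → Jun 14, 1858.

June 14, 1858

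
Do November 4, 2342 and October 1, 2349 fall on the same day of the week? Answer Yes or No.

From Nov 4, 2342 to Oct 1, 2349 is 2523 days.
2523 mod 7 = 3, so they are different weekdays.
(Nov 4, 2342 is a Wednesday; Oct 1, 2349 is a Saturday.)

No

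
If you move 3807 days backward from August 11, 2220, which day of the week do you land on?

Aug 11, 2220 is a Friday.
3807 mod 7 = 6, so 3807 days before a Friday is Friday − 6 = Saturday.

Saturday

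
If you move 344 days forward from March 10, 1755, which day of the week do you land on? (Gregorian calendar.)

Mar 10, 1755 is a Monday.
344 mod 7 = 1, so 344 days after a Monday is Monday + 1 = Tuesday.

Tuesday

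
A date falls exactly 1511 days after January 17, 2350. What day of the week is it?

Monday

Jan 17, 2350 is a Tuesday.
1511 mod 7 = 6, so 1511 days after a Tuesday is Tuesday + 6 = Monday.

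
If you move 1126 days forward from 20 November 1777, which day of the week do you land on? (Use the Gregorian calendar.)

Wednesday

Nov 20, 1777 is a Thursday.
1126 mod 7 = 6, so 1126 days after a Thursday is Thursday + 6 = Wednesday.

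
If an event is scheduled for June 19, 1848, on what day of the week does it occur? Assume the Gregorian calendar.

Monday

Doomsday rule: the anchor day for the 1800s is Friday. For year 48: 48÷12 = 4 r 0, and 0÷4 = 0, so 4+0+0 = 4.
Friday + 4 ≡ Tuesday — that's 1848's doomsday.
In June the doomsday date is Jun 6.
Jun 19 is 13 days after Jun 6; 13 mod 7 = 6, so Tuesday + 6 = Monday.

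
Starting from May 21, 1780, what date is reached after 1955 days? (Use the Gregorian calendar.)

+365 (one year) → May 21, 1781 (1590 left).
+365 (one year) → May 21, 1782 (1225 left).
+365 (one year) → May 21, 1783 (860 left).
+366 (one year; includes Feb 29, 1784) → May 21, 1784 (494 left).
+365 (one year) → May 21, 1785 (129 left).
May has 31 days: +11 → Jun 1, 1785 (118 left).
Jun has 30 days: +30 → Jul 1, 1785 (88 left).
Jul has 31 days: +31 → Aug 1, 1785 (57 left).
Aug has 31 days: +31 → Sep 1, 1785 (26 left).
+26 → Sep 27, 1785.

September 27, 1785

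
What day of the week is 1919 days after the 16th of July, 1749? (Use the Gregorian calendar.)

Thursday

First find the weekday of Jul 16, 1749. Doomsday rule: the anchor day for the 1700s is Sunday. For year 49: 49÷12 = 4 r 1, and 1÷4 = 0, so 4+1+0 = 5.
Sunday + 5 ≡ Friday — that's 1749's doomsday.
In July the doomsday date is Jul 11.
Jul 16 is 5 days after Jul 11; 5 mod 7 = 5, so Friday + 5 = Wednesday.
1919 mod 7 = 1, so 1919 days after a Wednesday is Wednesday + 1 = Thursday.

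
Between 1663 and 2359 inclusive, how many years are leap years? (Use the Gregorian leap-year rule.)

Multiples of 4 in [1663,2359]: 174.
Of those, multiples of 100: 7 (not leap unless ÷400).
Multiples of 400: 1.
Leap years = 174 − 7 + 1 = 168.

168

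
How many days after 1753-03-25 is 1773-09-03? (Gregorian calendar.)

Mar 25, 1753 → Mar 25, 1754: 365 days.
Mar 25, 1754 → Mar 25, 1755: 365 days.
Mar 25, 1755 → Mar 25, 1756: 366 days (Feb 29, 1756 is in that span).
Mar 25, 1756 → Mar 25, 1757: 365 days.
Mar 25, 1757 → Mar 25, 1758: 365 days.
Mar 25, 1758 → Mar 25, 1759: 365 days.
Mar 25, 1759 → Mar 25, 1760: 366 days (Feb 29, 1760 is in that span).
Mar 25, 1760 → Mar 25, 1761: 365 days.
Mar 25, 1761 → Mar 25, 1762: 365 days.
Mar 25, 1762 → Mar 25, 1763: 365 days.
Mar 25, 1763 → Mar 25, 1764: 366 days (Feb 29, 1764 is in that span).
Mar 25, 1764 → Mar 25, 1765: 365 days.
Mar 25, 1765 → Mar 25, 1766: 365 days.
Mar 25, 1766 → Mar 25, 1767: 365 days.
Mar 25, 1767 → Mar 25, 1768: 366 days (Feb 29, 1768 is in that span).
Mar 25, 1768 → Mar 25, 1769: 365 days.
Mar 25, 1769 → Mar 25, 1770: 365 days.
Mar 25, 1770 → Mar 25, 1771: 365 days.
Mar 25, 1771 → Mar 25, 1772: 366 days (Feb 29, 1772 is in that span).
Mar 25, 1772 → Mar 25, 1773: 365 days.
Mar 25, 1773 → Apr 25, 1773: 31 days (March has 31).
Apr 25, 1773 → May 25, 1773: 30 days (April has 30).
May 25, 1773 → Jun 25, 1773: 31 days (May has 31).
Jun 25, 1773 → Jul 25, 1773: 30 days (June has 30).
Jul 25, 1773 → Aug 25, 1773: 31 days (July has 31).
Aug 25, 1773 → Sep 3, 1773: 9 days.
Total: 7467 days.

7467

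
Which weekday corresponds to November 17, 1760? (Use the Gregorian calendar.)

Monday

Doomsday rule: the anchor day for the 1700s is Sunday. For year 60: 60÷12 = 5 r 0, and 0÷4 = 0, so 5+0+0 = 5.
Sunday + 5 ≡ Friday — that's 1760's doomsday.
In November the doomsday date is Nov 7.
Nov 17 is 10 days after Nov 7; 10 mod 7 = 3, so Friday + 3 = Monday.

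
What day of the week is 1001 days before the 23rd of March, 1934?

Friday

First find the weekday of Mar 23, 1934. Doomsday rule: the anchor day for the 1900s is Wednesday. For year 34: 34÷12 = 2 r 10, and 10÷4 = 2, so 2+10+2 = 14.
Wednesday + 14 ≡ Wednesday — that's 1934's doomsday.
In March the doomsday date is Mar 14.
Mar 23 is 9 days after Mar 14; 9 mod 7 = 2, so Wednesday + 2 = Friday.
1001 mod 7 = 0, so 1001 days before a Friday is Friday − 0 = Friday.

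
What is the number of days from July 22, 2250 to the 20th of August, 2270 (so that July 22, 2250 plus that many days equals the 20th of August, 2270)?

Jul 22, 2250 → Jul 22, 2251: 365 days.
Jul 22, 2251 → Jul 22, 2252: 366 days (Feb 29, 2252 is in that span).
Jul 22, 2252 → Jul 22, 2253: 365 days.
Jul 22, 2253 → Jul 22, 2254: 365 days.
Jul 22, 2254 → Jul 22, 2255: 365 days.
Jul 22, 2255 → Jul 22, 2256: 366 days (Feb 29, 2256 is in that span).
Jul 22, 2256 → Jul 22, 2257: 365 days.
Jul 22, 2257 → Jul 22, 2258: 365 days.
Jul 22, 2258 → Jul 22, 2259: 365 days.
Jul 22, 2259 → Jul 22, 2260: 366 days (Feb 29, 2260 is in that span).
Jul 22, 2260 → Jul 22, 2261: 365 days.
Jul 22, 2261 → Jul 22, 2262: 365 days.
Jul 22, 2262 → Jul 22, 2263: 365 days.
Jul 22, 2263 → Jul 22, 2264: 366 days (Feb 29, 2264 is in that span).
Jul 22, 2264 → Jul 22, 2265: 365 days.
Jul 22, 2265 → Jul 22, 2266: 365 days.
Jul 22, 2266 → Jul 22, 2267: 365 days.
Jul 22, 2267 → Jul 22, 2268: 366 days (Feb 29, 2268 is in that span).
Jul 22, 2268 → Jul 22, 2269: 365 days.
Jul 22, 2269 → Aug 22, 2269: 31 days (July has 31).
Aug 22, 2269 → Sep 22, 2269: 31 days (August has 31).
Sep 22, 2269 → Oct 22, 2269: 30 days (September has 30).
Oct 22, 2269 → Nov 22, 2269: 31 days (October has 31).
Nov 22, 2269 → Dec 22, 2269: 30 days (November has 30).
Dec 22, 2269 → Jan 22, 2270: 31 days (December has 31).
Jan 22, 2270 → Feb 22, 2270: 31 days (January has 31).
Feb 22, 2270 → Mar 22, 2270: 28 days (February has 28).
Mar 22, 2270 → Apr 22, 2270: 31 days (March has 31).
Apr 22, 2270 → May 22, 2270: 30 days (April has 30).
May 22, 2270 → Jun 22, 2270: 31 days (May has 31).
Jun 22, 2270 → Jul 22, 2270: 30 days (June has 30).
Jul 22, 2270 → Aug 20, 2270: 29 days.
Total: 7334 days.

7334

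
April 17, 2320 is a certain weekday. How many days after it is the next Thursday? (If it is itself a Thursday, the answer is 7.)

5

Apr 17, 2320 is a Saturday.
From Saturday to the next Thursday is 5 days.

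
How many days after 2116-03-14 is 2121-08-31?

Mar 14, 2116 → Mar 14, 2117: 365 days.
Mar 14, 2117 → Mar 14, 2118: 365 days.
Mar 14, 2118 → Mar 14, 2119: 365 days.
Mar 14, 2119 → Mar 14, 2120: 366 days (Feb 29, 2120 is in that span).
Mar 14, 2120 → Mar 14, 2121: 365 days.
Mar 14, 2121 → Apr 14, 2121: 31 days (March has 31).
Apr 14, 2121 → May 14, 2121: 30 days (April has 30).
May 14, 2121 → Jun 14, 2121: 31 days (May has 31).
Jun 14, 2121 → Jul 14, 2121: 30 days (June has 30).
Jul 14, 2121 → Aug 14, 2121: 31 days (July has 31).
Aug 14, 2121 → Aug 31, 2121: 17 days.
Total: 1996 days.

1996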